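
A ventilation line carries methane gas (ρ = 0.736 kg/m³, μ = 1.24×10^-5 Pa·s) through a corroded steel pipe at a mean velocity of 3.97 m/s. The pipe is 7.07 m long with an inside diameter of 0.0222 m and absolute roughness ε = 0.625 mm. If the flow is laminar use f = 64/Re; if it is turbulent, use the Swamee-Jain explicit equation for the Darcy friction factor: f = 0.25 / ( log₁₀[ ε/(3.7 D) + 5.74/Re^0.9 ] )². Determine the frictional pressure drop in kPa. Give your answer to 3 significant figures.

ΔP ≈ 0.116 kPa

Reynolds number Re = ρVD/μ = 0.736 · 3.97 · 0.0222 / 1.24e-05 = 5231.
Re > 4000 → turbulent. Relative roughness ε/D = 0.000625/0.0222 = 0.0282. Swamee-Jain: f = 0.25/(log₁₀[0.0282/3.7 + 5.74/5231^0.9])² = 0.25/(log₁₀[0.00761 + 0.00258])² = 0.25/(-1.992)² = 0.06302.
Darcy-Weisbach: ΔP = f(L/D)(ρV²/2) = 0.06302·(7.07/0.0222)·(0.736·3.97²/2) = 0.06302·318.5·5.8 = 116.4 Pa.
ΔP = 116.4 Pa = 0.116 kPa.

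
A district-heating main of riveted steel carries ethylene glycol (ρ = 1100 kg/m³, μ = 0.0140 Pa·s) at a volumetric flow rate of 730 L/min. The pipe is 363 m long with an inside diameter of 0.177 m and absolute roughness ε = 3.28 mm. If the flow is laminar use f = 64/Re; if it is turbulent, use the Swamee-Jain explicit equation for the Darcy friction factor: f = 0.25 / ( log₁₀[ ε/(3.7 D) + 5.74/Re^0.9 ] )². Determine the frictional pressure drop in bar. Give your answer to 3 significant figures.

Q = 730 L/min = 730/60000 = 0.01217 m³/s.
Cross-sectional area A = πD²/4 = π(0.177)²/4 = 0.02461 m²; mean velocity V = Q/A = 0.01217/0.02461 = 0.4945 m/s.
Reynolds number Re = ρVD/μ = 1100 · 0.4945 · 0.177 / 0.014 = 6877.
Re > 4000 → turbulent. Relative roughness ε/D = 0.00328/0.177 = 0.0185. Swamee-Jain: f = 0.25/(log₁₀[0.0185/3.7 + 5.74/6877^0.9])² = 0.25/(log₁₀[0.00501 + 0.00202])² = 0.25/(-2.153)² = 0.05392.
Darcy-Weisbach: ΔP = f(L/D)(ρV²/2) = 0.05392·(363/0.177)·(1100·0.4945²/2) = 0.05392·2051·134.5 = 1.487e+04 Pa.
ΔP = 1.487e+04 Pa = 0.149 bar.

ΔP ≈ 0.149 bar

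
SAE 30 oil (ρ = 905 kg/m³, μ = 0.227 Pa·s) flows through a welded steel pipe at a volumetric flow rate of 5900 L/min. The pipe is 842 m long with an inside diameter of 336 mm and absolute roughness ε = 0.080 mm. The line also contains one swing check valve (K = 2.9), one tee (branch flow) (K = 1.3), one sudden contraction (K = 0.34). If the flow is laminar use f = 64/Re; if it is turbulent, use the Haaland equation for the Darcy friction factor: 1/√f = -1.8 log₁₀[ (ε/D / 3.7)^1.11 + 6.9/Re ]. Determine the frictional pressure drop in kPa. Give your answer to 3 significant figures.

ΔP ≈ 62.6 kPa

Q = 5900 L/min = 5900/60000 = 0.09833 m³/s.
Cross-sectional area A = πD²/4 = π(0.336)²/4 = 0.08867 m²; mean velocity V = Q/A = 0.09833/0.08867 = 1.109 m/s.
Reynolds number Re = ρVD/μ = 905 · 1.109 · 0.336 / 0.227 = 1486.
Re < 2300 → laminar flow, so f = 64/Re = 64/1486 = 0.04308 (the turbulent correlation is not needed).
Total minor-loss coefficient ΣK = 1·2.9 + 1·1.3 + 1·0.34 = 4.54.
ΔP = [f·L/D + ΣK]·(ρV²/2) = [0.04308·842/0.336 + 4.54]·(905·1.109²/2) = [108 + 4.54]·556.5 = 6.261e+04 Pa.
ΔP = 6.261e+04 Pa = 62.6 kPa.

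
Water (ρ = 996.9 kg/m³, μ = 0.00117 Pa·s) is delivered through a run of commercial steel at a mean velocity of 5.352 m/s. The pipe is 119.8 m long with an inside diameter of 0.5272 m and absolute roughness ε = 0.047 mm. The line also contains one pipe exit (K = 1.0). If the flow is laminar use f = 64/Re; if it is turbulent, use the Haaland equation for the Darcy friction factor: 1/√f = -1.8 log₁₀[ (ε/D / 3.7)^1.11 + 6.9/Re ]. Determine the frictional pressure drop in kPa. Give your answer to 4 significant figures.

Reynolds number Re = ρVD/μ = 996.9 · 5.352 · 0.5272 / 0.00117 = 2.404e+06.
Re > 4000 → turbulent. Relative roughness ε/D = 4.7e-05/0.5272 = 8.92e-05. Haaland: 1/√f = -1.8 log₁₀[(8.92e-05/3.7)^1.11 + 6.9/2.404e+06] = -1.8 log₁₀[7.48e-06 + 2.87e-06] = 8.973, so f = 0.01242.
Total minor-loss coefficient ΣK = 1·1 = 1.
ΔP = [f·L/D + ΣK]·(ρV²/2) = [0.01242·119.8/0.5272 + 1]·(996.9·5.352²/2) = [2.822 + 1]·1.428e+04 = 5.457e+04 Pa.
ΔP = 5.457e+04 Pa = 54.57 kPa.

ΔP ≈ 54.57 kPa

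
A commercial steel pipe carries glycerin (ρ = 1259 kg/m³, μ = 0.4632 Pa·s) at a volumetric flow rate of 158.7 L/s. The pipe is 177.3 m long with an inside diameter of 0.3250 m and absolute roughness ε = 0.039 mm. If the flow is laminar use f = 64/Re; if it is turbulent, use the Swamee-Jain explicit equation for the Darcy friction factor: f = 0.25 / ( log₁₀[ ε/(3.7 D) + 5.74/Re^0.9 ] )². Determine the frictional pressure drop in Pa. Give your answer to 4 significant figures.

Q = 158.7 L/s = 158.7/1000 = 0.1587 m³/s.
Cross-sectional area A = πD²/4 = π(0.325)²/4 = 0.08296 m²; mean velocity V = Q/A = 0.1587/0.08296 = 1.913 m/s.
Reynolds number Re = ρVD/μ = 1259 · 1.913 · 0.325 / 0.463 = 1690.
Re < 2300 → laminar flow, so f = 64/Re = 64/1690 = 0.03787 (the turbulent correlation is not needed).
Darcy-Weisbach: ΔP = f(L/D)(ρV²/2) = 0.03787·(177.3/0.325)·(1259·1.913²/2) = 0.03787·545.5·2304 = 4.76e+04 Pa.

ΔP ≈ 47600 Pa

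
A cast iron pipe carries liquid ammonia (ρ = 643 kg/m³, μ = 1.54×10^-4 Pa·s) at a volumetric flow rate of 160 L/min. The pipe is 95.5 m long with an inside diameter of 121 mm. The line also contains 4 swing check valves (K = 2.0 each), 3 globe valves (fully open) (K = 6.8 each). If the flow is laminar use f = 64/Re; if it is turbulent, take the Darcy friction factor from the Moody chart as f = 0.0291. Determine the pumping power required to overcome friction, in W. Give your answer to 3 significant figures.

P ≈ 2.37 W

Q = 160 L/min = 160/60000 = 0.002667 m³/s.
Cross-sectional area A = πD²/4 = π(0.121)²/4 = 0.0115 m²; mean velocity V = Q/A = 0.002667/0.0115 = 0.2319 m/s.
Reynolds number Re = ρVD/μ = 643 · 0.2319 · 0.121 / 0.000154 = 1.172e+05.
Re > 4000 → turbulent; use the Moody-chart value f = 0.0291.
Total minor-loss coefficient ΣK = 4·2 + 3·6.8 = 28.4.
ΔP = [f·L/D + ΣK]·(ρV²/2) = [0.0291·95.5/0.121 + 28.4]·(643·0.2319²/2) = [22.97 + 28.4]·17.29 = 888.1 Pa.
Pumping power P = QΔP = 0.002667·888.1 = 2.368 W = 2.37 W.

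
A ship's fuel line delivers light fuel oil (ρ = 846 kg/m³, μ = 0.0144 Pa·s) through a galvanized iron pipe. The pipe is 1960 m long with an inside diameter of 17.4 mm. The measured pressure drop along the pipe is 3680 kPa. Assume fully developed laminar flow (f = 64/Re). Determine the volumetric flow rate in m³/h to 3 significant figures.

Q ≈ 1.06 m³/h

For laminar flow, f = 64/Re with Re = ρVD/μ, so Darcy-Weisbach reduces to ΔP = 32μLV/D². Solving for V: V = ΔP·D²/(32μL) = 3.68e+06·(0.0174)²/(32·0.0144·1960) = 1.234 m/s.
Check: Re = ρVD/μ = 846·1.234·0.0174/0.0144 = 1261 < 2300, so the laminar assumption holds.
Q = V·A = 1.234·(π/4·0.0174²) = 0.0002933 m³/s = 1.06 m³/h.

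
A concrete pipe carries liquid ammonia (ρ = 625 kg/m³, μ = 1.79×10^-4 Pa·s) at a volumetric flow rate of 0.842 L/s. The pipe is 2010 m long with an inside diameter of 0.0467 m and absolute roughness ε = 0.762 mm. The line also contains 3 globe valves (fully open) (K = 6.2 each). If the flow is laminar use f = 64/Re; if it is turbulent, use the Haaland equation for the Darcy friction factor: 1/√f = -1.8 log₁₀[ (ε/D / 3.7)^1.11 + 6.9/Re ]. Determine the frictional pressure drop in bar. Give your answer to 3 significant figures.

ΔP ≈ 1.50 bar

Q = 0.842 L/s = 0.842/1000 = 0.000842 m³/s.
Cross-sectional area A = πD²/4 = π(0.0467)²/4 = 0.001713 m²; mean velocity V = Q/A = 0.000842/0.001713 = 0.4916 m/s.
Reynolds number Re = ρVD/μ = 625 · 0.4916 · 0.0467 / 0.000179 = 8.016e+04.
Re > 4000 → turbulent. Relative roughness ε/D = 0.000762/0.0467 = 0.0163. Haaland: 1/√f = -1.8 log₁₀[(0.0163/3.7)^1.11 + 6.9/8.016e+04] = -1.8 log₁₀[0.00243 + 8.61e-05] = 4.679, so f = 0.04567.
Total minor-loss coefficient ΣK = 3·6.2 = 18.6.
ΔP = [f·L/D + ΣK]·(ρV²/2) = [0.04567·2010/0.0467 + 18.6]·(625·0.4916²/2) = [1966 + 18.6]·75.51 = 1.498e+05 Pa.
ΔP = 1.498e+05 Pa = 1.50 bar.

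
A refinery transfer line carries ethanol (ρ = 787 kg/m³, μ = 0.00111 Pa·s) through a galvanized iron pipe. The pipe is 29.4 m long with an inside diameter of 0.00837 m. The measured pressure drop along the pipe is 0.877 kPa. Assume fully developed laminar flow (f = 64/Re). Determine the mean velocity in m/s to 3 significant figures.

For laminar flow, f = 64/Re with Re = ρVD/μ, so Darcy-Weisbach reduces to ΔP = 32μLV/D². Solving for V: V = ΔP·D²/(32μL) = 877·(0.00837)²/(32·0.00111·29.4) = 0.05883 m/s.
Check: Re = ρVD/μ = 787·0.05883·0.00837/0.00111 = 349.1 < 2300, so the laminar assumption holds.

V ≈ 0.0588 m/s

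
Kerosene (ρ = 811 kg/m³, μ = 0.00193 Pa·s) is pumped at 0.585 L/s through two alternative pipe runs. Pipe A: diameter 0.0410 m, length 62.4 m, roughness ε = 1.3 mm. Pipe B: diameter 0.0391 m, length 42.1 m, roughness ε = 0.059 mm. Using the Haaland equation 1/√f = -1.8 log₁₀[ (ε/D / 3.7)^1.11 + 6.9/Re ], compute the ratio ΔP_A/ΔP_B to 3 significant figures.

Pipe A: V = Q/A = 0.000585/0.00132 = 0.4431 m/s; Re = 7634; ε/D = 0.0317; Haaland → f = 0.06244; ΔP_A = f(L/D)(ρV²/2) = 7566 Pa.
Pipe B: V = Q/A = 0.000585/0.001201 = 0.4872 m/s; Re = 8005; ε/D = 0.00151; Haaland → f = 0.03464; ΔP_B = f(L/D)(ρV²/2) = 3590 Pa.
ΔP_A/ΔP_B = 7566/3590 = 2.11.

ΔP_A/ΔP_B ≈ 2.11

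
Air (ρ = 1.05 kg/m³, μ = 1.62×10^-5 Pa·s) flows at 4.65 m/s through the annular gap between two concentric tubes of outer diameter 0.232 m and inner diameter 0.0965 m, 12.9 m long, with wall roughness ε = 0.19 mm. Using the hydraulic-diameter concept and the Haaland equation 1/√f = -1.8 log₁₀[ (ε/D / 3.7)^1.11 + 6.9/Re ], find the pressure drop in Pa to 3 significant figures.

Hydraulic diameter D_h = 4A/P = D_o - D_i = 0.232 - 0.0965 = 0.1355 m.
Re = ρVD_h/μ = 1.05·4.65·0.1355/1.62e-05 = 4.084e+04.
ε/D_h = 0.00019/0.1355 = 0.0014; Haaland gives 1/√f = -1.8 log₁₀[0.000159+0.000169] = 6.271, so f = 0.02543.
ΔP = f(L/D_h)(ρV²/2) = 0.02543·12.9/0.1355·11.35 = 27.48 Pa.

ΔP ≈ 27.5 Pa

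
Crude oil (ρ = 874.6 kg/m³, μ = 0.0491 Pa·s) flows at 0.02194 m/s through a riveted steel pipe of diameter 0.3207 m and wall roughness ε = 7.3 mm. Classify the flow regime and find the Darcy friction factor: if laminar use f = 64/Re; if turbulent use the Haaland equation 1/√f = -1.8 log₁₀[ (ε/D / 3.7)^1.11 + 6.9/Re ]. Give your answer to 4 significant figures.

f ≈ 0.5106

Re = ρVD/μ = 874.6·0.02194·0.3207/0.0491 = 125.3.
Re < 2300 → laminar, so f = 64/Re = 0.5106 (roughness is irrelevant in laminar flow).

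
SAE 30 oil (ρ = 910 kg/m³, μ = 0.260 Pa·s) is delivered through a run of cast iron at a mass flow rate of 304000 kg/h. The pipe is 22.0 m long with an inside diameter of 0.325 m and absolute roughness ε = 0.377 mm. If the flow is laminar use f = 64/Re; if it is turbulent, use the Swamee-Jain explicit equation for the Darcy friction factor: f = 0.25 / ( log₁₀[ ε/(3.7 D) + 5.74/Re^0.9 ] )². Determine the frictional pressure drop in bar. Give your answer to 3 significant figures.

ṁ = 304000 kg/h = 304000/3600 = 84.44 kg/s.
A = πD²/4 = π(0.325)²/4 = 0.08296 m²; mean velocity V = ṁ/(ρA) = 84.44/(910 · 0.08296) = 1.119 m/s.
Reynolds number Re = ρVD/μ = 910 · 1.119 · 0.325 / 0.26 = 1272.
Re < 2300 → laminar flow, so f = 64/Re = 64/1272 = 0.0503 (the turbulent correlation is not needed).
Darcy-Weisbach: ΔP = f(L/D)(ρV²/2) = 0.0503·(22/0.325)·(910·1.119²/2) = 0.0503·67.69·569.3 = 1938 Pa.
ΔP = 1938 Pa = 0.0194 bar.

ΔP ≈ 0.0194 bar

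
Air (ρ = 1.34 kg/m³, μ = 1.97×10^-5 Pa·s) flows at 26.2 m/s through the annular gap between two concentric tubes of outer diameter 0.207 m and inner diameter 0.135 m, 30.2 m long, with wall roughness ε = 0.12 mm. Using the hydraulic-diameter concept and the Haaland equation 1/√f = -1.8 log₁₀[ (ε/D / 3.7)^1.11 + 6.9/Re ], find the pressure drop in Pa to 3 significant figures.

ΔP ≈ 4570 Pa

Hydraulic diameter D_h = 4A/P = D_o - D_i = 0.207 - 0.135 = 0.072 m.
Re = ρVD_h/μ = 1.34·26.2·0.072/1.97e-05 = 1.283e+05.
ε/D_h = 0.00012/0.072 = 0.00167; Haaland gives 1/√f = -1.8 log₁₀[0.000193+5.38e-05] = 6.494, so f = 0.02371.
ΔP = f(L/D_h)(ρV²/2) = 0.02371·30.2/0.072·459.9 = 4575 Pa.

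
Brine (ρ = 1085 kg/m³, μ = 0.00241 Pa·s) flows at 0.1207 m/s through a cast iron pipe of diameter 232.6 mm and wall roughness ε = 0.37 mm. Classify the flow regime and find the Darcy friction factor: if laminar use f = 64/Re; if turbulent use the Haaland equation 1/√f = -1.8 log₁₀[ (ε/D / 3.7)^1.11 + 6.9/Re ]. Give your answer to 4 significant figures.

Re = ρVD/μ = 1085·0.1207·0.2326/0.00241 = 1.264e+04.
Re > 4000 → turbulent. ε/D = 0.00037/0.2326 = 0.00159; Haaland: 1/√f = -1.8 log₁₀[0.000183 + 0.000546] = 5.647, so f = 0.03136.

f ≈ 0.03136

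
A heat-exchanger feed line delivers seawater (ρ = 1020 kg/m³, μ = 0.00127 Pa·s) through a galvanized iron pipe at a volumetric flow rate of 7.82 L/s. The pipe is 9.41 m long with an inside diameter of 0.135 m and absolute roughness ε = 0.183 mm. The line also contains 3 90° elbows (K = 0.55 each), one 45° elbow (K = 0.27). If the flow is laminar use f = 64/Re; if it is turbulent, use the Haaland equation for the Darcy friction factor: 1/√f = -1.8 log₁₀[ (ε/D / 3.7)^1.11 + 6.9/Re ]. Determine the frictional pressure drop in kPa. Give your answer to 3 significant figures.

Q = 7.82 L/s = 7.82/1000 = 0.00782 m³/s.
Cross-sectional area A = πD²/4 = π(0.135)²/4 = 0.01431 m²; mean velocity V = Q/A = 0.00782/0.01431 = 0.5463 m/s.
Reynolds number Re = ρVD/μ = 1020 · 0.5463 · 0.135 / 0.00127 = 5.924e+04.
Re > 4000 → turbulent. Relative roughness ε/D = 0.000183/0.135 = 0.00136. Haaland: 1/√f = -1.8 log₁₀[(0.00136/3.7)^1.11 + 6.9/5.924e+04] = -1.8 log₁₀[0.000153 + 0.000116] = 6.424, so f = 0.02423.
Total minor-loss coefficient ΣK = 3·0.55 + 1·0.27 = 1.92.
ΔP = [f·L/D + ΣK]·(ρV²/2) = [0.02423·9.41/0.135 + 1.92]·(1020·0.5463²/2) = [1.689 + 1.92]·152.2 = 549.4 Pa.
ΔP = 549.4 Pa = 0.549 kPa.

ΔP ≈ 0.549 kPa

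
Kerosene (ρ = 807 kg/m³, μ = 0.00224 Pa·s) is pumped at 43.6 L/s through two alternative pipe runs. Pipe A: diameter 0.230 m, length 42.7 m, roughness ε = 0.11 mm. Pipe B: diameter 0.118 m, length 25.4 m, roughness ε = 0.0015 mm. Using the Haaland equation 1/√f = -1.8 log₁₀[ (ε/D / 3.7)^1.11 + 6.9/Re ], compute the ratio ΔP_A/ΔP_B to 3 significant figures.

ΔP_A/ΔP_B ≈ 0.0756

Pipe A: V = Q/A = 0.0436/0.04155 = 1.049 m/s; Re = 8.695e+04; ε/D = 0.000478; Haaland → f = 0.02035; ΔP_A = f(L/D)(ρV²/2) = 1679 Pa.
Pipe B: V = Q/A = 0.0436/0.01094 = 3.987 m/s; Re = 1.695e+05; ε/D = 1.27e-05; Haaland → f = 0.01608; ΔP_B = f(L/D)(ρV²/2) = 2.22e+04 Pa.
ΔP_A/ΔP_B = 1679/2.22e+04 = 0.0756.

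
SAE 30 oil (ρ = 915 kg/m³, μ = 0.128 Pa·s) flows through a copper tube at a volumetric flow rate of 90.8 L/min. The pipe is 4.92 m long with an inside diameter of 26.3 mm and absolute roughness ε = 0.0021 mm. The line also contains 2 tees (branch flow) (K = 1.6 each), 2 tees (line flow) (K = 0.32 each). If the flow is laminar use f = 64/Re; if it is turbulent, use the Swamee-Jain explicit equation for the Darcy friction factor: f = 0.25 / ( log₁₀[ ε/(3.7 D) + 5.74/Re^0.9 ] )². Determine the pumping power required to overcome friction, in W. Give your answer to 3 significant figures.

Q = 90.8 L/min = 90.8/60000 = 0.001513 m³/s.
Cross-sectional area A = πD²/4 = π(0.0263)²/4 = 0.0005433 m²; mean velocity V = Q/A = 0.001513/0.0005433 = 2.786 m/s.
Reynolds number Re = ρVD/μ = 915 · 2.786 · 0.0263 / 0.128 = 523.7.
Re < 2300 → laminar flow, so f = 64/Re = 64/523.7 = 0.1222 (the turbulent correlation is not needed).
Total minor-loss coefficient ΣK = 2·1.6 + 2·0.32 = 3.84.
ΔP = [f·L/D + ΣK]·(ρV²/2) = [0.1222·4.92/0.0263 + 3.84]·(915·2.786²/2) = [22.86 + 3.84]·3550 = 9.479e+04 Pa.
Pumping power P = QΔP = 0.001513·9.479e+04 = 143.5 W = 143 W.

P ≈ 143 W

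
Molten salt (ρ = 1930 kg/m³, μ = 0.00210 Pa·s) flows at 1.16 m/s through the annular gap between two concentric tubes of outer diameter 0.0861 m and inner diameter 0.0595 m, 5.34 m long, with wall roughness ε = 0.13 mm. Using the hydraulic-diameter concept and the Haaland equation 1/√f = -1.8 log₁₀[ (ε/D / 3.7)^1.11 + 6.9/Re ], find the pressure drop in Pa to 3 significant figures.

Hydraulic diameter D_h = 4A/P = D_o - D_i = 0.0861 - 0.0595 = 0.0266 m.
Re = ρVD_h/μ = 1930·1.16·0.0266/0.0021 = 2.836e+04.
ε/D_h = 0.00013/0.0266 = 0.00489; Haaland gives 1/√f = -1.8 log₁₀[0.000637+0.000243] = 5.5, so f = 0.03306.
ΔP = f(L/D_h)(ρV²/2) = 0.03306·5.34/0.0266·1299 = 8619 Pa.

ΔP ≈ 8620 Pa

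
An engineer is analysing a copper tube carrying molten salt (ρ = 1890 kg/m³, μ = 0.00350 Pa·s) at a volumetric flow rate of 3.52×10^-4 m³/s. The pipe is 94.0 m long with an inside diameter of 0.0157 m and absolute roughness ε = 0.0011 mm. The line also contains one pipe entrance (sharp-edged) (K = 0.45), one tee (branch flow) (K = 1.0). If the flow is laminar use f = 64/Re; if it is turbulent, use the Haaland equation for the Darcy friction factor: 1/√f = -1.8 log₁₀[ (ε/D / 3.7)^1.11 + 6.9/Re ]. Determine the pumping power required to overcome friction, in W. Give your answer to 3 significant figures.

Cross-sectional area A = πD²/4 = π(0.0157)²/4 = 0.0001936 m²; mean velocity V = Q/A = 0.000352/0.0001936 = 1.818 m/s.
Reynolds number Re = ρVD/μ = 1890 · 1.818 · 0.0157 / 0.0035 = 1.542e+04.
Re > 4000 → turbulent. Relative roughness ε/D = 1.1e-06/0.0157 = 7.01e-05. Haaland: 1/√f = -1.8 log₁₀[(7.01e-05/3.7)^1.11 + 6.9/1.542e+04] = -1.8 log₁₀[5.73e-06 + 0.000448] = 6.018, so f = 0.02761.
Total minor-loss coefficient ΣK = 1·0.45 + 1·1 = 1.45.
ΔP = [f·L/D + ΣK]·(ρV²/2) = [0.02761·94/0.0157 + 1.45]·(1890·1.818²/2) = [165.3 + 1.45]·3124 = 5.209e+05 Pa.
Pumping power P = QΔP = 0.000352·5.209e+05 = 183.4 W = 183 W.

P ≈ 183 W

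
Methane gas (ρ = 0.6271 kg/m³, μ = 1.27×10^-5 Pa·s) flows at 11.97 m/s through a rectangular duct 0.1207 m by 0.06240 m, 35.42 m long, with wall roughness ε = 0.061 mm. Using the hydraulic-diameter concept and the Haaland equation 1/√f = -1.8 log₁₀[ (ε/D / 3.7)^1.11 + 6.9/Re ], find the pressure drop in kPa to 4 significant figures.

Hydraulic diameter D_h = 4A/P = 4·(0.1207·0.0624)/(2·(0.1207+0.0624)) = 0.03013/0.3662 = 0.08227 m.
Re = ρVD_h/μ = 0.6271·11.97·0.08227/1.27e-05 = 4.863e+04.
ε/D_h = 6.1e-05/0.08227 = 0.000741; Haaland gives 1/√f = -1.8 log₁₀[7.85e-05+0.000142] = 6.582, so f = 0.02308.
ΔP = f(L/D_h)(ρV²/2) = 0.02308·35.42/0.08227·44.93 = 446.5 Pa.
ΔP = 0.4465 kPa.

ΔP ≈ 0.4465 kPa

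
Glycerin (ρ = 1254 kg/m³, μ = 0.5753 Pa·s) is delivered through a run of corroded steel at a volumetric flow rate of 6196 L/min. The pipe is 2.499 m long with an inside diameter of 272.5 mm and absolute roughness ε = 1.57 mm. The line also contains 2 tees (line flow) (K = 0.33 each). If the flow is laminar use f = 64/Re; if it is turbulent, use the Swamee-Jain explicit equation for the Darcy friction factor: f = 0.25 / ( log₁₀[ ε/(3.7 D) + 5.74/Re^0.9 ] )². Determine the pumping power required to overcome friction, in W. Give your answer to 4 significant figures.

Q = 6196 L/min = 6196/60000 = 0.1033 m³/s.
Cross-sectional area A = πD²/4 = π(0.2725)²/4 = 0.05832 m²; mean velocity V = Q/A = 0.1033/0.05832 = 1.771 m/s.
Reynolds number Re = ρVD/μ = 1254 · 1.771 · 0.2725 / 0.575 = 1052.
Re < 2300 → laminar flow, so f = 64/Re = 64/1052 = 0.06085 (the turbulent correlation is not needed).
Total minor-loss coefficient ΣK = 2·0.33 = 0.66.
ΔP = [f·L/D + ΣK]·(ρV²/2) = [0.06085·2.499/0.2725 + 0.66]·(1254·1.771²/2) = [0.558 + 0.66]·1966 = 2394 Pa.
Pumping power P = QΔP = 0.1033·2394 = 247.27 W = 247.3 W.

P ≈ 247.3 W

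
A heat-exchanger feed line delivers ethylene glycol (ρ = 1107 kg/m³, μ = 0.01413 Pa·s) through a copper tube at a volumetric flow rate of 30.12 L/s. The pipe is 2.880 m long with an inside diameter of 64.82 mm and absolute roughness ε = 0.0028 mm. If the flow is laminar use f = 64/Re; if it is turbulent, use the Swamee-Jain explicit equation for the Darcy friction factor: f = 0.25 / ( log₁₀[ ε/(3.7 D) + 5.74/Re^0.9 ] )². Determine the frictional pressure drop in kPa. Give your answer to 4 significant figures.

Q = 30.12 L/s = 30.12/1000 = 0.03012 m³/s.
Cross-sectional area A = πD²/4 = π(0.06482)²/4 = 0.0033 m²; mean velocity V = Q/A = 0.03012/0.0033 = 9.127 m/s.
Reynolds number Re = ρVD/μ = 1107 · 9.127 · 0.06482 / 0.0141 = 4.635e+04.
Re > 4000 → turbulent. Relative roughness ε/D = 2.8e-06/0.06482 = 4.32e-05. Swamee-Jain: f = 0.25/(log₁₀[4.32e-05/3.7 + 5.74/4.635e+04^0.9])² = 0.25/(log₁₀[1.17e-05 + 0.000363])² = 0.25/(-3.427)² = 0.02129.
Darcy-Weisbach: ΔP = f(L/D)(ρV²/2) = 0.02129·(2.88/0.06482)·(1107·9.127²/2) = 0.02129·44.43·4.611e+04 = 4.362e+04 Pa.
ΔP = 4.362e+04 Pa = 43.62 kPa.

ΔP ≈ 43.62 kPa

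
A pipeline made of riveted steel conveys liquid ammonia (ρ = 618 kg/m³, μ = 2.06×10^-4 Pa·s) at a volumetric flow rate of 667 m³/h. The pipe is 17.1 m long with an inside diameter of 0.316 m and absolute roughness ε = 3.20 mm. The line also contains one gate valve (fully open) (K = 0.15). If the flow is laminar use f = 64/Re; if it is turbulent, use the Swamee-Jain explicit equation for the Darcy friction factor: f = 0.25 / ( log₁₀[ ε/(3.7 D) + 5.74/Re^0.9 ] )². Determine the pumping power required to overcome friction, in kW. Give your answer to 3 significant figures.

P ≈ 0.707 kW

Q = 667 m³/h = 667/3600 = 0.1853 m³/s.
Cross-sectional area A = πD²/4 = π(0.316)²/4 = 0.07843 m²; mean velocity V = Q/A = 0.1853/0.07843 = 2.362 m/s.
Reynolds number Re = ρVD/μ = 618 · 2.362 · 0.316 / 0.000206 = 2.24e+06.
Re > 4000 → turbulent. Relative roughness ε/D = 0.0032/0.316 = 0.0101. Swamee-Jain: f = 0.25/(log₁₀[0.0101/3.7 + 5.74/2.24e+06^0.9])² = 0.25/(log₁₀[0.00274 + 1.11e-05])² = 0.25/(-2.561)² = 0.03812.
Total minor-loss coefficient ΣK = 1·0.15 = 0.15.
ΔP = [f·L/D + ΣK]·(ρV²/2) = [0.03812·17.1/0.316 + 0.15]·(618·2.362²/2) = [2.063 + 0.15]·1725 = 3816 Pa.
Pumping power P = QΔP = 0.1853·3816 = 707.0 W = 0.707 kW.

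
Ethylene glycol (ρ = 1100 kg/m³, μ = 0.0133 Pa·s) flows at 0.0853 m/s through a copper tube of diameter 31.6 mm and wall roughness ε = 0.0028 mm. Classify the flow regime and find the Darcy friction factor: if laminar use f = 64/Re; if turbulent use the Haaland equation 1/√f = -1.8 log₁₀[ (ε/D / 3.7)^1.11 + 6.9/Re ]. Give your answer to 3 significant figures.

f ≈ 0.287

Re = ρVD/μ = 1100·0.0853·0.0316/0.0133 = 222.9.
Re < 2300 → laminar, so f = 64/Re = 0.2871 (roughness is irrelevant in laminar flow).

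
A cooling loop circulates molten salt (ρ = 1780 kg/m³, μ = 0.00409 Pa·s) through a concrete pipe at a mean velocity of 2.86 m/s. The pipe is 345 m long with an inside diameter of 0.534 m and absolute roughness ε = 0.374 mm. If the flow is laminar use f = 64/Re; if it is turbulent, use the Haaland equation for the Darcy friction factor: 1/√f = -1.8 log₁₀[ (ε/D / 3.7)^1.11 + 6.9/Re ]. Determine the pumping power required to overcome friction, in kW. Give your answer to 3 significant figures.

Reynolds number Re = ρVD/μ = 1780 · 2.86 · 0.534 / 0.00409 = 6.647e+05.
Re > 4000 → turbulent. Relative roughness ε/D = 0.000374/0.534 = 0.0007. Haaland: 1/√f = -1.8 log₁₀[(0.0007/3.7)^1.11 + 6.9/6.647e+05] = -1.8 log₁₀[7.37e-05 + 1.04e-05] = 7.335, so f = 0.01859.
Darcy-Weisbach: ΔP = f(L/D)(ρV²/2) = 0.01859·(345/0.534)·(1780·2.86²/2) = 0.01859·646.1·7280 = 8.741e+04 Pa.
Q = V·A = 2.86·0.224 = 0.6405 m³/s.
Pumping power P = QΔP = 0.6405·8.741e+04 = 55990 W = 56.0 kW.

P ≈ 56.0 kW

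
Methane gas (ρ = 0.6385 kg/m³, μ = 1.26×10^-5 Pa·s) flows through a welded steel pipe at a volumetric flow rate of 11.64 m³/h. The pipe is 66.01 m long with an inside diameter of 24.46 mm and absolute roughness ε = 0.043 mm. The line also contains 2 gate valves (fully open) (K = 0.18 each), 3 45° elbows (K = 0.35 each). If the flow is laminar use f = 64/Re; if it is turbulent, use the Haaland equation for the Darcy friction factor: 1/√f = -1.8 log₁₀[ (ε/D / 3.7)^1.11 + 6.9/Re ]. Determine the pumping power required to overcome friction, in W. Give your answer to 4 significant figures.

P ≈ 4.610 W

Q = 11.64 m³/h = 11.64/3600 = 0.003233 m³/s.
Cross-sectional area A = πD²/4 = π(0.02446)²/4 = 0.0004699 m²; mean velocity V = Q/A = 0.003233/0.0004699 = 6.881 m/s.
Reynolds number Re = ρVD/μ = 0.6385 · 6.881 · 0.02446 / 1.26e-05 = 8529.
Re > 4000 → turbulent. Relative roughness ε/D = 4.3e-05/0.02446 = 0.00176. Haaland: 1/√f = -1.8 log₁₀[(0.00176/3.7)^1.11 + 6.9/8529] = -1.8 log₁₀[0.000205 + 0.000809] = 5.389, so f = 0.03443.
Total minor-loss coefficient ΣK = 2·0.18 + 3·0.35 = 1.41.
ΔP = [f·L/D + ΣK]·(ρV²/2) = [0.03443·66.01/0.02446 + 1.41]·(0.6385·6.881²/2) = [92.92 + 1.41]·15.12 = 1426 Pa.
Pumping power P = QΔP = 0.003233·1426 = 4.6101 W = 4.610 W.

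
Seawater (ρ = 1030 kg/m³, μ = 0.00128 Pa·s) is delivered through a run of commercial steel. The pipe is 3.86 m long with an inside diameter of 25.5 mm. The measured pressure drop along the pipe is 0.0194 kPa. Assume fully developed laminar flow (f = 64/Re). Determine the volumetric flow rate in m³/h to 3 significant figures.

For laminar flow, f = 64/Re with Re = ρVD/μ, so Darcy-Weisbach reduces to ΔP = 32μLV/D². Solving for V: V = ΔP·D²/(32μL) = 19.4·(0.0255)²/(32·0.00128·3.86) = 0.07979 m/s.
Check: Re = ρVD/μ = 1030·0.07979·0.0255/0.00128 = 1637 < 2300, so the laminar assumption holds.
Q = V·A = 0.07979·(π/4·0.0255²) = 4.075e-05 m³/s = 0.147 m³/h.

Q ≈ 0.147 m³/h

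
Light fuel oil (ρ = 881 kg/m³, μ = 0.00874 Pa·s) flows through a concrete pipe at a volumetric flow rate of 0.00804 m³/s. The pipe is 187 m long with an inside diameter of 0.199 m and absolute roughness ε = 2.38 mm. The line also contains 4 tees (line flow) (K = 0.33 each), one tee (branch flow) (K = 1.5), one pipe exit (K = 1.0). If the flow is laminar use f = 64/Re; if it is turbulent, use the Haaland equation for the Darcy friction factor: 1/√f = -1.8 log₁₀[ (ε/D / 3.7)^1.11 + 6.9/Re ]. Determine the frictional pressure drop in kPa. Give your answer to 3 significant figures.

ΔP ≈ 1.46 kPa

Cross-sectional area A = πD²/4 = π(0.199)²/4 = 0.0311 m²; mean velocity V = Q/A = 0.00804/0.0311 = 0.2585 m/s.
Reynolds number Re = ρVD/μ = 881 · 0.2585 · 0.199 / 0.00874 = 5185.
Re > 4000 → turbulent. Relative roughness ε/D = 0.00238/0.199 = 0.012. Haaland: 1/√f = -1.8 log₁₀[(0.012/3.7)^1.11 + 6.9/5185] = -1.8 log₁₀[0.00172 + 0.00133] = 4.528, so f = 0.04877.
Total minor-loss coefficient ΣK = 4·0.33 + 1·1.5 + 1·1 = 3.82.
ΔP = [f·L/D + ΣK]·(ρV²/2) = [0.04877·187/0.199 + 3.82]·(881·0.2585²/2) = [45.83 + 3.82]·29.44 = 1462 Pa.
ΔP = 1462 Pa = 1.46 kPa.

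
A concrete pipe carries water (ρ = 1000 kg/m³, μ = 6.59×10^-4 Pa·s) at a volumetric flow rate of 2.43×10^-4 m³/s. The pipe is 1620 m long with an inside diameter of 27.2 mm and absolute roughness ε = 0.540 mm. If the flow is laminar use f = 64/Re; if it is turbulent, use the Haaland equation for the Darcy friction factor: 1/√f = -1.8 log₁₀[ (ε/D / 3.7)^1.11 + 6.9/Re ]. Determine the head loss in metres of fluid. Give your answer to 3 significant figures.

Cross-sectional area A = πD²/4 = π(0.0272)²/4 = 0.0005811 m²; mean velocity V = Q/A = 0.000243/0.0005811 = 0.4182 m/s.
Reynolds number Re = ρVD/μ = 1000 · 0.4182 · 0.0272 / 0.000659 = 1.726e+04.
Re > 4000 → turbulent. Relative roughness ε/D = 0.00054/0.0272 = 0.0199. Haaland: 1/√f = -1.8 log₁₀[(0.0199/3.7)^1.11 + 6.9/1.726e+04] = -1.8 log₁₀[0.00302 + 0.0004] = 4.439, so f = 0.05075.
Darcy-Weisbach: ΔP = f(L/D)(ρV²/2) = 0.05075·(1620/0.0272)·(1000·0.4182²/2) = 0.05075·5.956e+04·87.44 = 2.643e+05 Pa.
Head loss h_f = ΔP/(ρg) = 2.643e+05/(1000·9.81) = 26.9 m.

h_f ≈ 26.9 m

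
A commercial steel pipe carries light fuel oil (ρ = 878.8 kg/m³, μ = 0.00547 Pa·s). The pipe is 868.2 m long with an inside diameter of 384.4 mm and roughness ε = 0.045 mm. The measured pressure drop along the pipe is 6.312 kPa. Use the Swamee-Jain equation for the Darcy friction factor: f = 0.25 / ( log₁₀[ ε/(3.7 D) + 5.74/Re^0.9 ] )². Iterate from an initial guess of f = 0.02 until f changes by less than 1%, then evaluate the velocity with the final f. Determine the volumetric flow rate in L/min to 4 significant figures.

Q ≈ 3634 L/min

Rearranging Darcy-Weisbach: V = √(2·ΔP·D/(f·L·ρ)). With ε/D = 4.5e-05/0.3844 = 0.000117, iterate starting from f = 0.02:
  f = 0.02 → V = √(2·6312·0.3844/(0.02·868.2·878.8)) = 0.5639 m/s; Re = ρVD/μ = 3.483e+04; f → 0.02295
  f = 0.02295 → V = 0.5264 m/s; Re = 3.251e+04; f → 0.02331
  f = 0.02331 → V = 0.5224 m/s; Re = 3.226e+04; f → 0.02335
Converged (Δf/f < 1%). With the final f = 0.02335: V = √(2·6312·0.3844/(0.02335·868.2·878.8)) = 0.522 m/s.
Q = V·A = 0.522·(π/4·0.3844²) = 0.06057 m³/s = 3634 L/min.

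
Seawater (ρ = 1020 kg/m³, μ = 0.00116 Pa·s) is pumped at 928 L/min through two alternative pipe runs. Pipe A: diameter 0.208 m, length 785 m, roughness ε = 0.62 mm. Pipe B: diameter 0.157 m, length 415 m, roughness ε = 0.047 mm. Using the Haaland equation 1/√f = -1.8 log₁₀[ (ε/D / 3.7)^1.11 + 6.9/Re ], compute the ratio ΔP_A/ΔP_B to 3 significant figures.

ΔP_A/ΔP_B ≈ 0.676

Pipe A: V = Q/A = 0.01547/0.03398 = 0.4552 m/s; Re = 8.325e+04; ε/D = 0.00298; Haaland → f = 0.02757; ΔP_A = f(L/D)(ρV²/2) = 1.099e+04 Pa.
Pipe B: V = Q/A = 0.01547/0.01936 = 0.7989 m/s; Re = 1.103e+05; ε/D = 0.000299; Haaland → f = 0.01891; ΔP_B = f(L/D)(ρV²/2) = 1.627e+04 Pa.
ΔP_A/ΔP_B = 1.099e+04/1.627e+04 = 0.676.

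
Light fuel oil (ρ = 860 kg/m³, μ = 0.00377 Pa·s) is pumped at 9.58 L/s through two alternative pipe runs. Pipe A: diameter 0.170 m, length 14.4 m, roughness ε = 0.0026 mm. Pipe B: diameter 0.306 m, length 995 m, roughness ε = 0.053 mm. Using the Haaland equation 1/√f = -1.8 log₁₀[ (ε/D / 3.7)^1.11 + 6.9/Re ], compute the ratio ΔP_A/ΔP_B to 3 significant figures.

ΔP_A/ΔP_B ≈ 0.232

Pipe A: V = Q/A = 0.00958/0.0227 = 0.4221 m/s; Re = 1.637e+04; ε/D = 1.53e-05; Haaland → f = 0.02711; ΔP_A = f(L/D)(ρV²/2) = 175.9 Pa.
Pipe B: V = Q/A = 0.00958/0.07354 = 0.1303 m/s; Re = 9093; ε/D = 0.000173; Haaland → f = 0.03189; ΔP_B = f(L/D)(ρV²/2) = 756.6 Pa.
ΔP_A/ΔP_B = 175.9/756.6 = 0.232.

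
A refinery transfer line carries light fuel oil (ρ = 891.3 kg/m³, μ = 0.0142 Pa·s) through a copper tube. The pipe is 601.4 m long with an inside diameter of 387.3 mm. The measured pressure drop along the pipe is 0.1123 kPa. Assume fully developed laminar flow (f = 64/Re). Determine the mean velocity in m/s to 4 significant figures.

V ≈ 0.06164 m/s

For laminar flow, f = 64/Re with Re = ρVD/μ, so Darcy-Weisbach reduces to ΔP = 32μLV/D². Solving for V: V = ΔP·D²/(32μL) = 112.3·(0.3873)²/(32·0.0142·601.4) = 0.06164 m/s.
Check: Re = ρVD/μ = 891.3·0.06164·0.3873/0.0142 = 1498 < 2300, so the laminar assumption holds.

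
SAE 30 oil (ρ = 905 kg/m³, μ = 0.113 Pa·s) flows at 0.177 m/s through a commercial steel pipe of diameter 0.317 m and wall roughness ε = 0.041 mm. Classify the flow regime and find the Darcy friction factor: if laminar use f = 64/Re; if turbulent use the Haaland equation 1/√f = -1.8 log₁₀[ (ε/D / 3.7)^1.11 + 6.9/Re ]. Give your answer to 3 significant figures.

Re = ρVD/μ = 905·0.177·0.317/0.113 = 449.4.
Re < 2300 → laminar, so f = 64/Re = 0.1424 (roughness is irrelevant in laminar flow).

f ≈ 0.142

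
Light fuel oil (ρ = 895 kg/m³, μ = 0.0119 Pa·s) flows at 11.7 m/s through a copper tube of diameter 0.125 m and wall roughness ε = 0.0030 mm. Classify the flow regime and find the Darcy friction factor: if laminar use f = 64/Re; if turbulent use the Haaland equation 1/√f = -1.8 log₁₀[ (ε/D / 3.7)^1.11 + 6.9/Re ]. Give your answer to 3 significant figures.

Re = ρVD/μ = 895·11.7·0.125/0.0119 = 1.1e+05.
Re > 4000 → turbulent. ε/D = 3e-06/0.125 = 2.4e-05; Haaland: 1/√f = -1.8 log₁₀[1.74e-06 + 6.27e-05] = 7.543, so f = 0.01758.

f ≈ 0.0176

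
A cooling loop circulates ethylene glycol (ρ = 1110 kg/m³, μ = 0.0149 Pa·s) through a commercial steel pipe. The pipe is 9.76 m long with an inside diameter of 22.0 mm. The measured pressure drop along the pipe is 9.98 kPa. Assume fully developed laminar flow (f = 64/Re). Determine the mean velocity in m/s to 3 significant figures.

For laminar flow, f = 64/Re with Re = ρVD/μ, so Darcy-Weisbach reduces to ΔP = 32μLV/D². Solving for V: V = ΔP·D²/(32μL) = 9980·(0.022)²/(32·0.0149·9.76) = 1.038 m/s.
Check: Re = ρVD/μ = 1110·1.038·0.022/0.0149 = 1701 < 2300, so the laminar assumption holds.

V ≈ 1.04 m/s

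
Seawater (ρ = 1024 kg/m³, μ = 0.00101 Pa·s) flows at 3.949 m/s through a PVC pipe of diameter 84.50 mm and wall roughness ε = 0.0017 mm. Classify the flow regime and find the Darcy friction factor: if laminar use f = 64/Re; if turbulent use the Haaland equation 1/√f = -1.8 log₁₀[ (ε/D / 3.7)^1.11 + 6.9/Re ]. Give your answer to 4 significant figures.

Re = ρVD/μ = 1024·3.949·0.0845/0.00101 = 3.383e+05.
Re > 4000 → turbulent. ε/D = 1.7e-06/0.0845 = 2.01e-05; Haaland: 1/√f = -1.8 log₁₀[1.43e-06 + 2.04e-05] = 8.39, so f = 0.01421.

f ≈ 0.01421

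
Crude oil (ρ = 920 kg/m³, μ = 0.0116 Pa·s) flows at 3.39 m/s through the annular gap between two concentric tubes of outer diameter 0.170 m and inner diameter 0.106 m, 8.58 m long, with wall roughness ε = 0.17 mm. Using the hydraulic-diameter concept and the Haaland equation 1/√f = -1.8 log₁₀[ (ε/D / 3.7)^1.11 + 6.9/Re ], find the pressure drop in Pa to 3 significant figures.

Hydraulic diameter D_h = 4A/P = D_o - D_i = 0.17 - 0.106 = 0.064 m.
Re = ρVD_h/μ = 920·3.39·0.064/0.0116 = 1.721e+04.
ε/D_h = 0.00017/0.064 = 0.00266; Haaland gives 1/√f = -1.8 log₁₀[0.000324+0.000401] = 5.652, so f = 0.03131.
ΔP = f(L/D_h)(ρV²/2) = 0.03131·8.58/0.064·5286 = 2.219e+04 Pa.

ΔP ≈ 22200 Pa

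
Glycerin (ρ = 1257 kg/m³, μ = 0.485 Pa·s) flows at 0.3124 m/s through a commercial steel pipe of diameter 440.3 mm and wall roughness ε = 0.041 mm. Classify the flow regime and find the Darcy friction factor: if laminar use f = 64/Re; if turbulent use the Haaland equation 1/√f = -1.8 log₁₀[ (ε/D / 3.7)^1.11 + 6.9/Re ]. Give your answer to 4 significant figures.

f ≈ 0.1795

Re = ρVD/μ = 1257·0.3124·0.4403/0.485 = 356.5.
Re < 2300 → laminar, so f = 64/Re = 0.1795 (roughness is irrelevant in laminar flow).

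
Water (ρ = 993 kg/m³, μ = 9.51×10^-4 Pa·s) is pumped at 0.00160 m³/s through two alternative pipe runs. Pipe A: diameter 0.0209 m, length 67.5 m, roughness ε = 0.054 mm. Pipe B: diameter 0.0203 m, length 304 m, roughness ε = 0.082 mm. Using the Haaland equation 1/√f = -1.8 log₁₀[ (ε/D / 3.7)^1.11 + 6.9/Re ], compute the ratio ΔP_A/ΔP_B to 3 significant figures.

ΔP_A/ΔP_B ≈ 0.172

Pipe A: V = Q/A = 0.0016/0.0003431 = 4.664 m/s; Re = 1.018e+05; ε/D = 0.00258; Haaland → f = 0.02642; ΔP_A = f(L/D)(ρV²/2) = 9.213e+05 Pa.
Pipe B: V = Q/A = 0.0016/0.0003237 = 4.944 m/s; Re = 1.048e+05; ε/D = 0.00404; Haaland → f = 0.02948; ΔP_B = f(L/D)(ρV²/2) = 5.357e+06 Pa.
ΔP_A/ΔP_B = 9.213e+05/5.357e+06 = 0.172.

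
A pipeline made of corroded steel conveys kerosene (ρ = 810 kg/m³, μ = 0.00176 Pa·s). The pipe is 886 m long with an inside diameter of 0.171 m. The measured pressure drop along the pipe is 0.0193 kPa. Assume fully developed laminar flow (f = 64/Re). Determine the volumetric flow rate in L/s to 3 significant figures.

For laminar flow, f = 64/Re with Re = ρVD/μ, so Darcy-Weisbach reduces to ΔP = 32μLV/D². Solving for V: V = ΔP·D²/(32μL) = 19.3·(0.171)²/(32·0.00176·886) = 0.01131 m/s.
Check: Re = ρVD/μ = 810·0.01131·0.171/0.00176 = 890.1 < 2300, so the laminar assumption holds.
Q = V·A = 0.01131·(π/4·0.171²) = 0.0002597 m³/s = 0.260 L/s.

Q ≈ 0.260 L/s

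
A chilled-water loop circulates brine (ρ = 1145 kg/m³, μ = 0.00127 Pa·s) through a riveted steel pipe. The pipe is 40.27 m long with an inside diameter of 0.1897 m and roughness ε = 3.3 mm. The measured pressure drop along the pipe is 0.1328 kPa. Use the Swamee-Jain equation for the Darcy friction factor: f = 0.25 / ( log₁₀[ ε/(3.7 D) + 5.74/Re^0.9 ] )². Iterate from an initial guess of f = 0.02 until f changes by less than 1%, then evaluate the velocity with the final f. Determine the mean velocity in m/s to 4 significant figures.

V ≈ 0.1504 m/s

Rearranging Darcy-Weisbach: V = √(2·ΔP·D/(f·L·ρ)). With ε/D = 0.0033/0.1897 = 0.0174, iterate starting from f = 0.02:
  f = 0.02 → V = √(2·132.8·0.1897/(0.02·40.27·1145)) = 0.2337 m/s; Re = ρVD/μ = 3.998e+04; f → 0.04763
  f = 0.04763 → V = 0.1515 m/s; Re = 2.591e+04; f → 0.04832
  f = 0.04832 → V = 0.1504 m/s; Re = 2.572e+04; f → 0.04833
Converged (Δf/f < 1%). With the final f = 0.04833: V = √(2·132.8·0.1897/(0.04833·40.27·1145)) = 0.1504 m/s.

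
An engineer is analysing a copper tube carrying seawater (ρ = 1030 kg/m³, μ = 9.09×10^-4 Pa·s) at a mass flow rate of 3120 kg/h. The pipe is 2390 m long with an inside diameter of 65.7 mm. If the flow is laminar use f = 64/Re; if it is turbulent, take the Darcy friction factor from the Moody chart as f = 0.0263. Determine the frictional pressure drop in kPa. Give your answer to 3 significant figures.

ΔP ≈ 30.4 kPa

ṁ = 3120 kg/h = 3120/3600 = 0.8667 kg/s.
A = πD²/4 = π(0.0657)²/4 = 0.00339 m²; mean velocity V = ṁ/(ρA) = 0.8667/(1030 · 0.00339) = 0.2482 m/s.
Reynolds number Re = ρVD/μ = 1030 · 0.2482 · 0.0657 / 0.000909 = 1.848e+04.
Re > 4000 → turbulent; use the Moody-chart value f = 0.0263.
Darcy-Weisbach: ΔP = f(L/D)(ρV²/2) = 0.0263·(2390/0.0657)·(1030·0.2482²/2) = 0.0263·3.638e+04·31.72 = 3.035e+04 Pa.
ΔP = 3.035e+04 Pa = 30.4 kPa.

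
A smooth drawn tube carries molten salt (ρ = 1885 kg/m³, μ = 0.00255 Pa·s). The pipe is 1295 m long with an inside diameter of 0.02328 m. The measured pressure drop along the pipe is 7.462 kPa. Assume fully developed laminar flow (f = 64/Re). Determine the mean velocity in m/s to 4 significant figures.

V ≈ 0.03827 m/s

For laminar flow, f = 64/Re with Re = ρVD/μ, so Darcy-Weisbach reduces to ΔP = 32μLV/D². Solving for V: V = ΔP·D²/(32μL) = 7462·(0.02328)²/(32·0.00255·1295) = 0.03827 m/s.
Check: Re = ρVD/μ = 1885·0.03827·0.02328/0.00255 = 658.6 < 2300, so the laminar assumption holds.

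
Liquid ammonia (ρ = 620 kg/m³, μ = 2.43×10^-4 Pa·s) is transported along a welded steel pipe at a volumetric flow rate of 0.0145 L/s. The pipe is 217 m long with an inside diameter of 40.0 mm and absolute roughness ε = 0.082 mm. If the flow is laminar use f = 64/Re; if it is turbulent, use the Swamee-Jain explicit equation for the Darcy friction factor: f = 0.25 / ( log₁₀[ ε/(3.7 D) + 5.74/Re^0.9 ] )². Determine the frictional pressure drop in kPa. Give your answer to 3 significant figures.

ΔP ≈ 0.0122 kPa

Q = 0.0145 L/s = 0.0145/1000 = 1.45e-05 m³/s.
Cross-sectional area A = πD²/4 = π(0.04)²/4 = 0.001257 m²; mean velocity V = Q/A = 1.45e-05/0.001257 = 0.01154 m/s.
Reynolds number Re = ρVD/μ = 620 · 0.01154 · 0.04 / 0.000243 = 1178.
Re < 2300 → laminar flow, so f = 64/Re = 64/1178 = 0.05435 (the turbulent correlation is not needed).
Darcy-Weisbach: ΔP = f(L/D)(ρV²/2) = 0.05435·(217/0.04)·(620·0.01154²/2) = 0.05435·5425·0.04127 = 12.17 Pa.
ΔP = 12.17 Pa = 0.0122 kPa.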